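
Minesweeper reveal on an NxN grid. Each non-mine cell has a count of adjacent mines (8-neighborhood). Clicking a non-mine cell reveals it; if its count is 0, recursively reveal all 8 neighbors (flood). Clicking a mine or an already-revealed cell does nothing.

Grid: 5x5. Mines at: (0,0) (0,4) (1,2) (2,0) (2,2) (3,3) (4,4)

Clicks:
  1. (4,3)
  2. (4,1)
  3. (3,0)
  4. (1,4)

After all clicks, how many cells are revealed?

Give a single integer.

Click 1 (4,3) count=2: revealed 1 new [(4,3)] -> total=1
Click 2 (4,1) count=0: revealed 6 new [(3,0) (3,1) (3,2) (4,0) (4,1) (4,2)] -> total=7
Click 3 (3,0) count=1: revealed 0 new [(none)] -> total=7
Click 4 (1,4) count=1: revealed 1 new [(1,4)] -> total=8

Answer: 8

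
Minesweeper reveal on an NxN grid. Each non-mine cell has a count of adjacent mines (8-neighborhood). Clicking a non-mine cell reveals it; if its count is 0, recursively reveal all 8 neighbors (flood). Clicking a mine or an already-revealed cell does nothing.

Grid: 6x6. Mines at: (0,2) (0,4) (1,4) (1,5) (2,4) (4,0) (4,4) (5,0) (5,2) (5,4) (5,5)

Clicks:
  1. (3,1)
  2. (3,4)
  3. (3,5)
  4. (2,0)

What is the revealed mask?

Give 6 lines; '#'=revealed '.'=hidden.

Answer: ##....
####..
####..
######
.###..
......

Derivation:
Click 1 (3,1) count=1: revealed 1 new [(3,1)] -> total=1
Click 2 (3,4) count=2: revealed 1 new [(3,4)] -> total=2
Click 3 (3,5) count=2: revealed 1 new [(3,5)] -> total=3
Click 4 (2,0) count=0: revealed 16 new [(0,0) (0,1) (1,0) (1,1) (1,2) (1,3) (2,0) (2,1) (2,2) (2,3) (3,0) (3,2) (3,3) (4,1) (4,2) (4,3)] -> total=19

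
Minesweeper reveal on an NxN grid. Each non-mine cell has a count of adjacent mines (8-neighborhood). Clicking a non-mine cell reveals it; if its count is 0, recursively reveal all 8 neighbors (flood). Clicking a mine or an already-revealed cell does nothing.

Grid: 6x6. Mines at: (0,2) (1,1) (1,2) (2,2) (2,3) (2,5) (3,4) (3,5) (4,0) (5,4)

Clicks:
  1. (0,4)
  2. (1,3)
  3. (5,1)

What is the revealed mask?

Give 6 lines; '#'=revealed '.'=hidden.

Answer: ...###
...###
......
......
......
.#....

Derivation:
Click 1 (0,4) count=0: revealed 6 new [(0,3) (0,4) (0,5) (1,3) (1,4) (1,5)] -> total=6
Click 2 (1,3) count=4: revealed 0 new [(none)] -> total=6
Click 3 (5,1) count=1: revealed 1 new [(5,1)] -> total=7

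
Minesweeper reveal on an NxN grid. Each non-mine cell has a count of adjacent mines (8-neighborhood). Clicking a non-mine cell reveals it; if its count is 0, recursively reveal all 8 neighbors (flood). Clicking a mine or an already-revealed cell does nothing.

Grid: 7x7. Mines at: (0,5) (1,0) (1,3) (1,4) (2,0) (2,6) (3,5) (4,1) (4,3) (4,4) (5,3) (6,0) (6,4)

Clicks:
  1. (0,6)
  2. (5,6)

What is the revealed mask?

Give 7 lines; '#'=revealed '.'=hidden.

Click 1 (0,6) count=1: revealed 1 new [(0,6)] -> total=1
Click 2 (5,6) count=0: revealed 6 new [(4,5) (4,6) (5,5) (5,6) (6,5) (6,6)] -> total=7

Answer: ......#
.......
.......
.......
.....##
.....##
.....##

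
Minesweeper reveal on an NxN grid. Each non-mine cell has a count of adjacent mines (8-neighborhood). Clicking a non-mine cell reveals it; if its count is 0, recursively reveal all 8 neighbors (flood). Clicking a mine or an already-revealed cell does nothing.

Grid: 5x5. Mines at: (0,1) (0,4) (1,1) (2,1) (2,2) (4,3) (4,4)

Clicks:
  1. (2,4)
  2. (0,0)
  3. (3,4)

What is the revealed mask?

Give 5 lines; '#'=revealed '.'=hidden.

Click 1 (2,4) count=0: revealed 6 new [(1,3) (1,4) (2,3) (2,4) (3,3) (3,4)] -> total=6
Click 2 (0,0) count=2: revealed 1 new [(0,0)] -> total=7
Click 3 (3,4) count=2: revealed 0 new [(none)] -> total=7

Answer: #....
...##
...##
...##
.....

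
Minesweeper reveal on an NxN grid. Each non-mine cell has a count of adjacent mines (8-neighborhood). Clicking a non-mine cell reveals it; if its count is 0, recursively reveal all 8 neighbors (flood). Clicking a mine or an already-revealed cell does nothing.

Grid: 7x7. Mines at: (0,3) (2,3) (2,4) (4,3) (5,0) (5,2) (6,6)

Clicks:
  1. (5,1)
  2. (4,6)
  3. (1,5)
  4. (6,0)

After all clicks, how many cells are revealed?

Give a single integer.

Answer: 19

Derivation:
Click 1 (5,1) count=2: revealed 1 new [(5,1)] -> total=1
Click 2 (4,6) count=0: revealed 17 new [(0,4) (0,5) (0,6) (1,4) (1,5) (1,6) (2,5) (2,6) (3,4) (3,5) (3,6) (4,4) (4,5) (4,6) (5,4) (5,5) (5,6)] -> total=18
Click 3 (1,5) count=1: revealed 0 new [(none)] -> total=18
Click 4 (6,0) count=1: revealed 1 new [(6,0)] -> total=19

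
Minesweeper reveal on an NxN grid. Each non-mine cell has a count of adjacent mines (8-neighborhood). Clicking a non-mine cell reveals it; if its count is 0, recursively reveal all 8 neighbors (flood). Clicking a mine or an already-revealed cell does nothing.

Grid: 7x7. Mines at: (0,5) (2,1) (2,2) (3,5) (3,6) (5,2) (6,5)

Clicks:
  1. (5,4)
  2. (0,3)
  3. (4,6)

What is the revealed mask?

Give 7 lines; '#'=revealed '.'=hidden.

Click 1 (5,4) count=1: revealed 1 new [(5,4)] -> total=1
Click 2 (0,3) count=0: revealed 10 new [(0,0) (0,1) (0,2) (0,3) (0,4) (1,0) (1,1) (1,2) (1,3) (1,4)] -> total=11
Click 3 (4,6) count=2: revealed 1 new [(4,6)] -> total=12

Answer: #####..
#####..
.......
.......
......#
....#..
.......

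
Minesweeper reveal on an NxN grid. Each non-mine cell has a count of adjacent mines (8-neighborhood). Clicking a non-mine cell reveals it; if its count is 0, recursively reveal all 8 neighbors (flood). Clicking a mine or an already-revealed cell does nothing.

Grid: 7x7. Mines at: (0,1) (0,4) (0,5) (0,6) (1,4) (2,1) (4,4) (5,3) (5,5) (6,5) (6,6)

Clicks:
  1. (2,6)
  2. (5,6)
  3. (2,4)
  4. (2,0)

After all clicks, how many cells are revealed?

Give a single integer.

Click 1 (2,6) count=0: revealed 8 new [(1,5) (1,6) (2,5) (2,6) (3,5) (3,6) (4,5) (4,6)] -> total=8
Click 2 (5,6) count=3: revealed 1 new [(5,6)] -> total=9
Click 3 (2,4) count=1: revealed 1 new [(2,4)] -> total=10
Click 4 (2,0) count=1: revealed 1 new [(2,0)] -> total=11

Answer: 11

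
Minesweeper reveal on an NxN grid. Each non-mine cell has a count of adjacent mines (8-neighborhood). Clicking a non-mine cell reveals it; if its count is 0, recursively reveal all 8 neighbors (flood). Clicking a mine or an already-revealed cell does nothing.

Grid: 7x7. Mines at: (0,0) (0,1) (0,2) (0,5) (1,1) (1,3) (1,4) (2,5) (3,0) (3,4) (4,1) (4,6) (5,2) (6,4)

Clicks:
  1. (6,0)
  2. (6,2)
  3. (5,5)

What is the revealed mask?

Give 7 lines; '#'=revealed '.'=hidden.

Answer: .......
.......
.......
.......
.......
##...#.
###....

Derivation:
Click 1 (6,0) count=0: revealed 4 new [(5,0) (5,1) (6,0) (6,1)] -> total=4
Click 2 (6,2) count=1: revealed 1 new [(6,2)] -> total=5
Click 3 (5,5) count=2: revealed 1 new [(5,5)] -> total=6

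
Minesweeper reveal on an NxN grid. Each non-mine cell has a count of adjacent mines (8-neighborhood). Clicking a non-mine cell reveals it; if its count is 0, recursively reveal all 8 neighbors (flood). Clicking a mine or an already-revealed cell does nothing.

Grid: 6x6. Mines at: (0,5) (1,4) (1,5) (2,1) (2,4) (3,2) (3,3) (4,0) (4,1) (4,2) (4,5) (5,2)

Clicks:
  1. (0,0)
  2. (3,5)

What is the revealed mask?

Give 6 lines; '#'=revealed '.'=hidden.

Answer: ####..
####..
......
.....#
......
......

Derivation:
Click 1 (0,0) count=0: revealed 8 new [(0,0) (0,1) (0,2) (0,3) (1,0) (1,1) (1,2) (1,3)] -> total=8
Click 2 (3,5) count=2: revealed 1 new [(3,5)] -> total=9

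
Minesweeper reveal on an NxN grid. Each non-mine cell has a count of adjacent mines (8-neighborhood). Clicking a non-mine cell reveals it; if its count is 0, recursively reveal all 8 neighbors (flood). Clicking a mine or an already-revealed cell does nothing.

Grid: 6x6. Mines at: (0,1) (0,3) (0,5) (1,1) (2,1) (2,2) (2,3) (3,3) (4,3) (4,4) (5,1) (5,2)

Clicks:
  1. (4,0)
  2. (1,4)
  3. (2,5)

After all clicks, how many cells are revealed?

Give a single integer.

Click 1 (4,0) count=1: revealed 1 new [(4,0)] -> total=1
Click 2 (1,4) count=3: revealed 1 new [(1,4)] -> total=2
Click 3 (2,5) count=0: revealed 5 new [(1,5) (2,4) (2,5) (3,4) (3,5)] -> total=7

Answer: 7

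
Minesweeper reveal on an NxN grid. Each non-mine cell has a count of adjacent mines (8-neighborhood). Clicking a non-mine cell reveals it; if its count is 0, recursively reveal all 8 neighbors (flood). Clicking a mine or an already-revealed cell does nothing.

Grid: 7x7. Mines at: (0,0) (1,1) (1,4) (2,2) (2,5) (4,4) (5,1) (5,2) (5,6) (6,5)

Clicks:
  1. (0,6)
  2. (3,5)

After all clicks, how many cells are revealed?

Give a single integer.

Answer: 5

Derivation:
Click 1 (0,6) count=0: revealed 4 new [(0,5) (0,6) (1,5) (1,6)] -> total=4
Click 2 (3,5) count=2: revealed 1 new [(3,5)] -> total=5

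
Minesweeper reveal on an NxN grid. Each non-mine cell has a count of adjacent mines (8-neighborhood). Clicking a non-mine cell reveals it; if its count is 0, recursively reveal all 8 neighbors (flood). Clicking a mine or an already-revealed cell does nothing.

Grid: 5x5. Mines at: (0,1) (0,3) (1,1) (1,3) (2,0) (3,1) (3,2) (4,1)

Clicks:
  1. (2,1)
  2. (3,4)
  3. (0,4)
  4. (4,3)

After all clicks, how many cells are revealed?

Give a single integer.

Answer: 8

Derivation:
Click 1 (2,1) count=4: revealed 1 new [(2,1)] -> total=1
Click 2 (3,4) count=0: revealed 6 new [(2,3) (2,4) (3,3) (3,4) (4,3) (4,4)] -> total=7
Click 3 (0,4) count=2: revealed 1 new [(0,4)] -> total=8
Click 4 (4,3) count=1: revealed 0 new [(none)] -> total=8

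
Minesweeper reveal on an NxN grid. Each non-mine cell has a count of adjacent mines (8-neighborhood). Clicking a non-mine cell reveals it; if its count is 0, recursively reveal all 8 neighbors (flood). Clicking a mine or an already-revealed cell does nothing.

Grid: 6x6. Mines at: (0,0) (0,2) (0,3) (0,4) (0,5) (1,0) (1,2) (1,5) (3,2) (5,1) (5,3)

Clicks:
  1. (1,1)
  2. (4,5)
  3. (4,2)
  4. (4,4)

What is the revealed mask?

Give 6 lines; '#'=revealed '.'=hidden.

Answer: ......
.#....
...###
...###
..####
....##

Derivation:
Click 1 (1,1) count=4: revealed 1 new [(1,1)] -> total=1
Click 2 (4,5) count=0: revealed 11 new [(2,3) (2,4) (2,5) (3,3) (3,4) (3,5) (4,3) (4,4) (4,5) (5,4) (5,5)] -> total=12
Click 3 (4,2) count=3: revealed 1 new [(4,2)] -> total=13
Click 4 (4,4) count=1: revealed 0 new [(none)] -> total=13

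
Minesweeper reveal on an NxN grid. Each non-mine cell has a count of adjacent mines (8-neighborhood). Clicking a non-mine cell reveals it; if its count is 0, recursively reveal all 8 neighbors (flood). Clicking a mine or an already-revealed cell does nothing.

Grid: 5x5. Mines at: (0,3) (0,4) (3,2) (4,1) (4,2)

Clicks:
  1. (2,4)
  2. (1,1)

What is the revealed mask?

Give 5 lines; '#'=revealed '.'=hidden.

Answer: ###..
#####
#####
##.##
...##

Derivation:
Click 1 (2,4) count=0: revealed 8 new [(1,3) (1,4) (2,3) (2,4) (3,3) (3,4) (4,3) (4,4)] -> total=8
Click 2 (1,1) count=0: revealed 11 new [(0,0) (0,1) (0,2) (1,0) (1,1) (1,2) (2,0) (2,1) (2,2) (3,0) (3,1)] -> total=19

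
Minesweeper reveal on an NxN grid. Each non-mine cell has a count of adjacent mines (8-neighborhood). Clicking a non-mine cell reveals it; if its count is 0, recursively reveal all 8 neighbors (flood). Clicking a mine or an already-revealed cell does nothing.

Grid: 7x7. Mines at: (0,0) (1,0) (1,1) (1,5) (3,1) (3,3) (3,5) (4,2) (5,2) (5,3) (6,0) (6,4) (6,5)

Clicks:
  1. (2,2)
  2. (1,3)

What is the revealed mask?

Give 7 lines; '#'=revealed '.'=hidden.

Click 1 (2,2) count=3: revealed 1 new [(2,2)] -> total=1
Click 2 (1,3) count=0: revealed 8 new [(0,2) (0,3) (0,4) (1,2) (1,3) (1,4) (2,3) (2,4)] -> total=9

Answer: ..###..
..###..
..###..
.......
.......
.......
.......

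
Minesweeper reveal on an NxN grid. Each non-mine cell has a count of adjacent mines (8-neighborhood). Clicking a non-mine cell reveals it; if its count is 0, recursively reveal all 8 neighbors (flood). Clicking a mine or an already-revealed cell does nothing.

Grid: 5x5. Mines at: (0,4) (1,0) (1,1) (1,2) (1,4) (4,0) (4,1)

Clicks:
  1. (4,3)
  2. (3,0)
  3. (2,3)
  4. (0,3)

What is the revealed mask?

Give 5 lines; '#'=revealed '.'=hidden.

Click 1 (4,3) count=0: revealed 9 new [(2,2) (2,3) (2,4) (3,2) (3,3) (3,4) (4,2) (4,3) (4,4)] -> total=9
Click 2 (3,0) count=2: revealed 1 new [(3,0)] -> total=10
Click 3 (2,3) count=2: revealed 0 new [(none)] -> total=10
Click 4 (0,3) count=3: revealed 1 new [(0,3)] -> total=11

Answer: ...#.
.....
..###
#.###
..###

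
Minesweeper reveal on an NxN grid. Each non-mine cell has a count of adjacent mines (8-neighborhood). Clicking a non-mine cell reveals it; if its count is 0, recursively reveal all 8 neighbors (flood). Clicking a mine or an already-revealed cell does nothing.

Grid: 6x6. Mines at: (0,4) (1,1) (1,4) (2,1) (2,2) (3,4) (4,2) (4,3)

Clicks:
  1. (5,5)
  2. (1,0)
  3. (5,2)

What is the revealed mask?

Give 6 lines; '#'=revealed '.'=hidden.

Answer: ......
#.....
......
......
....##
..#.##

Derivation:
Click 1 (5,5) count=0: revealed 4 new [(4,4) (4,5) (5,4) (5,5)] -> total=4
Click 2 (1,0) count=2: revealed 1 new [(1,0)] -> total=5
Click 3 (5,2) count=2: revealed 1 new [(5,2)] -> total=6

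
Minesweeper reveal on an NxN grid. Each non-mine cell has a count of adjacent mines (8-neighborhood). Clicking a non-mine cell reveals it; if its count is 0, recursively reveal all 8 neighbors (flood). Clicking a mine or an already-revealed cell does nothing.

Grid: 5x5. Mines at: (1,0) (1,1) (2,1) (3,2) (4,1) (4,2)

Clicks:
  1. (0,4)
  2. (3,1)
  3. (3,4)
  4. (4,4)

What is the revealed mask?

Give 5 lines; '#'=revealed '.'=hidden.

Answer: ..###
..###
..###
.#.##
...##

Derivation:
Click 1 (0,4) count=0: revealed 13 new [(0,2) (0,3) (0,4) (1,2) (1,3) (1,4) (2,2) (2,3) (2,4) (3,3) (3,4) (4,3) (4,4)] -> total=13
Click 2 (3,1) count=4: revealed 1 new [(3,1)] -> total=14
Click 3 (3,4) count=0: revealed 0 new [(none)] -> total=14
Click 4 (4,4) count=0: revealed 0 new [(none)] -> total=14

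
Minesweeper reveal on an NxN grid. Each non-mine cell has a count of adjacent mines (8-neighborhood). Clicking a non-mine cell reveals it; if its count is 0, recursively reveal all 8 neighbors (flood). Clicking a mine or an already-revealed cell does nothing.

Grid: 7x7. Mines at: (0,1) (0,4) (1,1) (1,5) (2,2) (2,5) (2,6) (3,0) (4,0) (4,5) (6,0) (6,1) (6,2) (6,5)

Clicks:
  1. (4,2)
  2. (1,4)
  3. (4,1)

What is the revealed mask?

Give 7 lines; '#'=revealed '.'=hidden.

Click 1 (4,2) count=0: revealed 12 new [(3,1) (3,2) (3,3) (3,4) (4,1) (4,2) (4,3) (4,4) (5,1) (5,2) (5,3) (5,4)] -> total=12
Click 2 (1,4) count=3: revealed 1 new [(1,4)] -> total=13
Click 3 (4,1) count=2: revealed 0 new [(none)] -> total=13

Answer: .......
....#..
.......
.####..
.####..
.####..
.......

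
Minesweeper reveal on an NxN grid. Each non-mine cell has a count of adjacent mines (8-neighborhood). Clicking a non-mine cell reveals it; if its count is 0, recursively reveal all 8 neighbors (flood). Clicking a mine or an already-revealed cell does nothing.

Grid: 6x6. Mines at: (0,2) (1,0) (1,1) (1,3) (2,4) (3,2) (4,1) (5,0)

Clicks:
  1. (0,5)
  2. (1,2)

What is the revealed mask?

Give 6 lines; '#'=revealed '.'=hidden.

Answer: ....##
..#.##
......
......
......
......

Derivation:
Click 1 (0,5) count=0: revealed 4 new [(0,4) (0,5) (1,4) (1,5)] -> total=4
Click 2 (1,2) count=3: revealed 1 new [(1,2)] -> total=5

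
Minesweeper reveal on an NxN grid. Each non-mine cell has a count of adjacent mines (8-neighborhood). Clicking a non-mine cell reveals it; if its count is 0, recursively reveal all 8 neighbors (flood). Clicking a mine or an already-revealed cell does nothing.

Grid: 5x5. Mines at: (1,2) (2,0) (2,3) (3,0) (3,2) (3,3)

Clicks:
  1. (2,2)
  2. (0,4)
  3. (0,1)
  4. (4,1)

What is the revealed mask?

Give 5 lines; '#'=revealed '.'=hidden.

Answer: .#.##
...##
..#..
.....
.#...

Derivation:
Click 1 (2,2) count=4: revealed 1 new [(2,2)] -> total=1
Click 2 (0,4) count=0: revealed 4 new [(0,3) (0,4) (1,3) (1,4)] -> total=5
Click 3 (0,1) count=1: revealed 1 new [(0,1)] -> total=6
Click 4 (4,1) count=2: revealed 1 new [(4,1)] -> total=7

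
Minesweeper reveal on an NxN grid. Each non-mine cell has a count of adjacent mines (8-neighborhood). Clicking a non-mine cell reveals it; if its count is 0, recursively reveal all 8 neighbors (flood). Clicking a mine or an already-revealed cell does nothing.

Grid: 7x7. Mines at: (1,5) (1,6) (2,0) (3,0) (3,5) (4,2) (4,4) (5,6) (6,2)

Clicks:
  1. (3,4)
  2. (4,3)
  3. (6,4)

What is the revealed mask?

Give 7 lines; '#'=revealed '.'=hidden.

Click 1 (3,4) count=2: revealed 1 new [(3,4)] -> total=1
Click 2 (4,3) count=2: revealed 1 new [(4,3)] -> total=2
Click 3 (6,4) count=0: revealed 6 new [(5,3) (5,4) (5,5) (6,3) (6,4) (6,5)] -> total=8

Answer: .......
.......
.......
....#..
...#...
...###.
...###.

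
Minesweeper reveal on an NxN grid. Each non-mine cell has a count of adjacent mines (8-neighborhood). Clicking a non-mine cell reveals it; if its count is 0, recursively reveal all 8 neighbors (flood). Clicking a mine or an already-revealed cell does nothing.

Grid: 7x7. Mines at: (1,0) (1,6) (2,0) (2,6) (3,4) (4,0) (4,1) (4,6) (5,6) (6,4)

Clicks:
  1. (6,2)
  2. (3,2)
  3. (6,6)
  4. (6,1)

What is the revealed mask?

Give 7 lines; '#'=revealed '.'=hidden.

Click 1 (6,2) count=0: revealed 8 new [(5,0) (5,1) (5,2) (5,3) (6,0) (6,1) (6,2) (6,3)] -> total=8
Click 2 (3,2) count=1: revealed 1 new [(3,2)] -> total=9
Click 3 (6,6) count=1: revealed 1 new [(6,6)] -> total=10
Click 4 (6,1) count=0: revealed 0 new [(none)] -> total=10

Answer: .......
.......
.......
..#....
.......
####...
####..#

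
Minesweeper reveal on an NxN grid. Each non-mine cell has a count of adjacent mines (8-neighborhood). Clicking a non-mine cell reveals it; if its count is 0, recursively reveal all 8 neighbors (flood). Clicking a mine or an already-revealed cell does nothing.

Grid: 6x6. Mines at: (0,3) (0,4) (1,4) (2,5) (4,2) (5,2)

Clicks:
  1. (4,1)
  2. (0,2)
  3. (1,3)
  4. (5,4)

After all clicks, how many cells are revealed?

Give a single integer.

Click 1 (4,1) count=2: revealed 1 new [(4,1)] -> total=1
Click 2 (0,2) count=1: revealed 1 new [(0,2)] -> total=2
Click 3 (1,3) count=3: revealed 1 new [(1,3)] -> total=3
Click 4 (5,4) count=0: revealed 9 new [(3,3) (3,4) (3,5) (4,3) (4,4) (4,5) (5,3) (5,4) (5,5)] -> total=12

Answer: 12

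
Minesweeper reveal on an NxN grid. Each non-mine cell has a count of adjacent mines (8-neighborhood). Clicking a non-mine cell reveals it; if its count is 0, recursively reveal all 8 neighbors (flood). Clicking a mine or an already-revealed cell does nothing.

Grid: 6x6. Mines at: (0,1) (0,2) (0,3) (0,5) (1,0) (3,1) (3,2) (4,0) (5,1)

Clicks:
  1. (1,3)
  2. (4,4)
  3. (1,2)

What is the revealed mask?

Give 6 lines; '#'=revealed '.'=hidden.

Answer: ......
..####
...###
...###
..####
..####

Derivation:
Click 1 (1,3) count=2: revealed 1 new [(1,3)] -> total=1
Click 2 (4,4) count=0: revealed 16 new [(1,4) (1,5) (2,3) (2,4) (2,5) (3,3) (3,4) (3,5) (4,2) (4,3) (4,4) (4,5) (5,2) (5,3) (5,4) (5,5)] -> total=17
Click 3 (1,2) count=3: revealed 1 new [(1,2)] -> total=18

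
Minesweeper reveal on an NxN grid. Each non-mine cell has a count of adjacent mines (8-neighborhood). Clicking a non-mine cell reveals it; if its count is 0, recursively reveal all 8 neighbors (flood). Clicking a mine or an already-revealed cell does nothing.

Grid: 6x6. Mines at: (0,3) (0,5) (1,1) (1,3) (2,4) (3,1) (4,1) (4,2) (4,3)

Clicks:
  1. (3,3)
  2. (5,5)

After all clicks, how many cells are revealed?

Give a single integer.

Click 1 (3,3) count=3: revealed 1 new [(3,3)] -> total=1
Click 2 (5,5) count=0: revealed 6 new [(3,4) (3,5) (4,4) (4,5) (5,4) (5,5)] -> total=7

Answer: 7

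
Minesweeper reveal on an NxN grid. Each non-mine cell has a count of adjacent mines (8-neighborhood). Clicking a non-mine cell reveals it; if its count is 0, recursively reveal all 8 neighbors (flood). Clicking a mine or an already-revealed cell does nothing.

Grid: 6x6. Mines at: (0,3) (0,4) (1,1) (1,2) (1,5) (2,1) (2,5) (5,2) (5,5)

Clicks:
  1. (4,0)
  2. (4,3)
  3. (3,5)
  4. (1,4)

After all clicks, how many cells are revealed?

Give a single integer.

Click 1 (4,0) count=0: revealed 6 new [(3,0) (3,1) (4,0) (4,1) (5,0) (5,1)] -> total=6
Click 2 (4,3) count=1: revealed 1 new [(4,3)] -> total=7
Click 3 (3,5) count=1: revealed 1 new [(3,5)] -> total=8
Click 4 (1,4) count=4: revealed 1 new [(1,4)] -> total=9

Answer: 9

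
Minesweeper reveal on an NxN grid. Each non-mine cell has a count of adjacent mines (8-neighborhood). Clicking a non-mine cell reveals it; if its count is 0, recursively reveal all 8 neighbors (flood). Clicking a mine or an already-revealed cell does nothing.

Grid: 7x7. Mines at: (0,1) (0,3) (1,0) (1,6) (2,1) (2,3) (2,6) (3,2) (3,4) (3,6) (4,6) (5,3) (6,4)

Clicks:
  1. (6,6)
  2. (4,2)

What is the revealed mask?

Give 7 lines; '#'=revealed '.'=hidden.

Answer: .......
.......
.......
.......
..#....
.....##
.....##

Derivation:
Click 1 (6,6) count=0: revealed 4 new [(5,5) (5,6) (6,5) (6,6)] -> total=4
Click 2 (4,2) count=2: revealed 1 new [(4,2)] -> total=5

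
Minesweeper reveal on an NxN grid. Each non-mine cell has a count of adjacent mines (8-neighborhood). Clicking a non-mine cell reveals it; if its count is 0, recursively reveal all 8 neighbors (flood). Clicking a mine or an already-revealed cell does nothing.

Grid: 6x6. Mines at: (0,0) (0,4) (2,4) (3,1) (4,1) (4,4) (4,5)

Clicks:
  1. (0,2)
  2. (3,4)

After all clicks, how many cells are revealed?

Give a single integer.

Answer: 10

Derivation:
Click 1 (0,2) count=0: revealed 9 new [(0,1) (0,2) (0,3) (1,1) (1,2) (1,3) (2,1) (2,2) (2,3)] -> total=9
Click 2 (3,4) count=3: revealed 1 new [(3,4)] -> total=10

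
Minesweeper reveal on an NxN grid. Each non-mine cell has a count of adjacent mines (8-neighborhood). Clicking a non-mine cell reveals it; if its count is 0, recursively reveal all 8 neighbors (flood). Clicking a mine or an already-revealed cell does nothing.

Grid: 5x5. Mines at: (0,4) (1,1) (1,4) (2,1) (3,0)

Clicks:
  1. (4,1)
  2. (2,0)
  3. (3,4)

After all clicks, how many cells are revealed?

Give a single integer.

Click 1 (4,1) count=1: revealed 1 new [(4,1)] -> total=1
Click 2 (2,0) count=3: revealed 1 new [(2,0)] -> total=2
Click 3 (3,4) count=0: revealed 10 new [(2,2) (2,3) (2,4) (3,1) (3,2) (3,3) (3,4) (4,2) (4,3) (4,4)] -> total=12

Answer: 12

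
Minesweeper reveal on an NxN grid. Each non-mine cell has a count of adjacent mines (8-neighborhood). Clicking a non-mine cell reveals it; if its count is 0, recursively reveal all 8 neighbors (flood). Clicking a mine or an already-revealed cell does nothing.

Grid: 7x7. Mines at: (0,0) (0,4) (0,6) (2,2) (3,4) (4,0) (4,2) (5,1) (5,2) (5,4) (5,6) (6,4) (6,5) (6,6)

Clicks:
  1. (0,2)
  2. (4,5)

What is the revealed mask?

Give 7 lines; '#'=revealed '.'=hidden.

Click 1 (0,2) count=0: revealed 6 new [(0,1) (0,2) (0,3) (1,1) (1,2) (1,3)] -> total=6
Click 2 (4,5) count=3: revealed 1 new [(4,5)] -> total=7

Answer: .###...
.###...
.......
.......
.....#.
.......
.......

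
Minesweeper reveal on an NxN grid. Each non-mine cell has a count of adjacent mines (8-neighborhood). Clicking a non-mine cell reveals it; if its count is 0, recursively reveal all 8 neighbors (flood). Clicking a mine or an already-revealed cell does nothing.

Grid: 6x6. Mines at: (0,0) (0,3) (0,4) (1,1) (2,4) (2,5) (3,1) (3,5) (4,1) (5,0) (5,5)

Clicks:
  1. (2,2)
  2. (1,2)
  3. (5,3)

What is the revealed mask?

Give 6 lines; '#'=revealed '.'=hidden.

Answer: ......
..#...
..#...
..###.
..###.
..###.

Derivation:
Click 1 (2,2) count=2: revealed 1 new [(2,2)] -> total=1
Click 2 (1,2) count=2: revealed 1 new [(1,2)] -> total=2
Click 3 (5,3) count=0: revealed 9 new [(3,2) (3,3) (3,4) (4,2) (4,3) (4,4) (5,2) (5,3) (5,4)] -> total=11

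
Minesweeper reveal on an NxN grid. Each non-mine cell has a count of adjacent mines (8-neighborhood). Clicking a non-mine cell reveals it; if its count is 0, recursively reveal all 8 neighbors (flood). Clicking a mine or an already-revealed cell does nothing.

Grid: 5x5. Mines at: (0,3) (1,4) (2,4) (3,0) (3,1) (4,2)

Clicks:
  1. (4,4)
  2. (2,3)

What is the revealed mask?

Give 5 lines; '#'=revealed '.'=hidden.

Click 1 (4,4) count=0: revealed 4 new [(3,3) (3,4) (4,3) (4,4)] -> total=4
Click 2 (2,3) count=2: revealed 1 new [(2,3)] -> total=5

Answer: .....
.....
...#.
...##
...##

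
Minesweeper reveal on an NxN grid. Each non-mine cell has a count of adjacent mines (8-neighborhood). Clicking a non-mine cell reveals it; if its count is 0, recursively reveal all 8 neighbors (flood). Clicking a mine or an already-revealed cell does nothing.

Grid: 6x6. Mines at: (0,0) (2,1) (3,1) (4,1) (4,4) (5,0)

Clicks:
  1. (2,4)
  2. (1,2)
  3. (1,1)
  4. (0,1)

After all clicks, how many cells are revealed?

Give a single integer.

Click 1 (2,4) count=0: revealed 18 new [(0,1) (0,2) (0,3) (0,4) (0,5) (1,1) (1,2) (1,3) (1,4) (1,5) (2,2) (2,3) (2,4) (2,5) (3,2) (3,3) (3,4) (3,5)] -> total=18
Click 2 (1,2) count=1: revealed 0 new [(none)] -> total=18
Click 3 (1,1) count=2: revealed 0 new [(none)] -> total=18
Click 4 (0,1) count=1: revealed 0 new [(none)] -> total=18

Answer: 18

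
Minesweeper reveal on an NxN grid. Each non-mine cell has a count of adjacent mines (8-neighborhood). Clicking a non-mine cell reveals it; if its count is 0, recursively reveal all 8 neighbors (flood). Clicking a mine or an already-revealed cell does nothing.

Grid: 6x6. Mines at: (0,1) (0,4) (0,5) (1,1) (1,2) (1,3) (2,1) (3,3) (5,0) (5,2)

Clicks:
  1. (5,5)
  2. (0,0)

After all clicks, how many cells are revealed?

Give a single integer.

Click 1 (5,5) count=0: revealed 12 new [(1,4) (1,5) (2,4) (2,5) (3,4) (3,5) (4,3) (4,4) (4,5) (5,3) (5,4) (5,5)] -> total=12
Click 2 (0,0) count=2: revealed 1 new [(0,0)] -> total=13

Answer: 13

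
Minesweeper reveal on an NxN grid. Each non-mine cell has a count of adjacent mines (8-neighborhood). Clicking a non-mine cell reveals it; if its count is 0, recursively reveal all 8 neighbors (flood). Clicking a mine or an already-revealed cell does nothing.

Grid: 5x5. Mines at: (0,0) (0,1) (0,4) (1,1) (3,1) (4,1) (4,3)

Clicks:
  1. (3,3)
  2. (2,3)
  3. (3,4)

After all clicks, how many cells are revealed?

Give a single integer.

Click 1 (3,3) count=1: revealed 1 new [(3,3)] -> total=1
Click 2 (2,3) count=0: revealed 8 new [(1,2) (1,3) (1,4) (2,2) (2,3) (2,4) (3,2) (3,4)] -> total=9
Click 3 (3,4) count=1: revealed 0 new [(none)] -> total=9

Answer: 9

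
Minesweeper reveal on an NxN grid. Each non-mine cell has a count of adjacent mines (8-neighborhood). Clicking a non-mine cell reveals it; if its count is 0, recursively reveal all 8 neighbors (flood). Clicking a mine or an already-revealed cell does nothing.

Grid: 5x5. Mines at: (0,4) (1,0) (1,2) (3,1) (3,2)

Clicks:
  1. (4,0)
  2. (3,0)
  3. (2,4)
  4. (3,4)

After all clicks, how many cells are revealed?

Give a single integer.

Click 1 (4,0) count=1: revealed 1 new [(4,0)] -> total=1
Click 2 (3,0) count=1: revealed 1 new [(3,0)] -> total=2
Click 3 (2,4) count=0: revealed 8 new [(1,3) (1,4) (2,3) (2,4) (3,3) (3,4) (4,3) (4,4)] -> total=10
Click 4 (3,4) count=0: revealed 0 new [(none)] -> total=10

Answer: 10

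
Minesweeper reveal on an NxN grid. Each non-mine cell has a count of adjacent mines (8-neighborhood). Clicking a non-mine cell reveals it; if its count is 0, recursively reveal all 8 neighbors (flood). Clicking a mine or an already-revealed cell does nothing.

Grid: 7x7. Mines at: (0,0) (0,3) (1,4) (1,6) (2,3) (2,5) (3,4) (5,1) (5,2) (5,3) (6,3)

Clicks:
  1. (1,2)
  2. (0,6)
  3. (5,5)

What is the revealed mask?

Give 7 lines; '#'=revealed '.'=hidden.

Click 1 (1,2) count=2: revealed 1 new [(1,2)] -> total=1
Click 2 (0,6) count=1: revealed 1 new [(0,6)] -> total=2
Click 3 (5,5) count=0: revealed 11 new [(3,5) (3,6) (4,4) (4,5) (4,6) (5,4) (5,5) (5,6) (6,4) (6,5) (6,6)] -> total=13

Answer: ......#
..#....
.......
.....##
....###
....###
....###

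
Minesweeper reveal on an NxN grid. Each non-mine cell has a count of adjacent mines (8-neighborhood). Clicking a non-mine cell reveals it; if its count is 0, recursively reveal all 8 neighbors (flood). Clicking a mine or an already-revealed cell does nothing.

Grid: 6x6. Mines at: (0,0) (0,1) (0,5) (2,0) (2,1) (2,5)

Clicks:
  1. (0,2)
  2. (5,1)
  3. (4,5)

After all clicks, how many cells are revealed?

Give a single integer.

Click 1 (0,2) count=1: revealed 1 new [(0,2)] -> total=1
Click 2 (5,1) count=0: revealed 26 new [(0,3) (0,4) (1,2) (1,3) (1,4) (2,2) (2,3) (2,4) (3,0) (3,1) (3,2) (3,3) (3,4) (3,5) (4,0) (4,1) (4,2) (4,3) (4,4) (4,5) (5,0) (5,1) (5,2) (5,3) (5,4) (5,5)] -> total=27
Click 3 (4,5) count=0: revealed 0 new [(none)] -> total=27

Answer: 27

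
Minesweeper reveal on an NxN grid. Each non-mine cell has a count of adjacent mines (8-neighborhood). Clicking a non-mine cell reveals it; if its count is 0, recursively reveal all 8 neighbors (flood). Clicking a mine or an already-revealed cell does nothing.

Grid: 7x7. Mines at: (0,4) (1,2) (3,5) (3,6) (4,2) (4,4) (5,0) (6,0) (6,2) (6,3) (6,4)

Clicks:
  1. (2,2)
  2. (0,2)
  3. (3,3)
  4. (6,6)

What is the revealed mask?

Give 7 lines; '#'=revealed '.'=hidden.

Click 1 (2,2) count=1: revealed 1 new [(2,2)] -> total=1
Click 2 (0,2) count=1: revealed 1 new [(0,2)] -> total=2
Click 3 (3,3) count=2: revealed 1 new [(3,3)] -> total=3
Click 4 (6,6) count=0: revealed 6 new [(4,5) (4,6) (5,5) (5,6) (6,5) (6,6)] -> total=9

Answer: ..#....
.......
..#....
...#...
.....##
.....##
.....##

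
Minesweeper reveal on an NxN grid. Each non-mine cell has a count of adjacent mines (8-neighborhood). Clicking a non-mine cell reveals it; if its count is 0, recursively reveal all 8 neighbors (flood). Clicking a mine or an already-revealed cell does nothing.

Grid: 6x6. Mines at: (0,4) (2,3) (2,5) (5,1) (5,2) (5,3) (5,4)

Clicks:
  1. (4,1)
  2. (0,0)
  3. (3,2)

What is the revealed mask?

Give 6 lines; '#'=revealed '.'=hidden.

Click 1 (4,1) count=2: revealed 1 new [(4,1)] -> total=1
Click 2 (0,0) count=0: revealed 16 new [(0,0) (0,1) (0,2) (0,3) (1,0) (1,1) (1,2) (1,3) (2,0) (2,1) (2,2) (3,0) (3,1) (3,2) (4,0) (4,2)] -> total=17
Click 3 (3,2) count=1: revealed 0 new [(none)] -> total=17

Answer: ####..
####..
###...
###...
###...
......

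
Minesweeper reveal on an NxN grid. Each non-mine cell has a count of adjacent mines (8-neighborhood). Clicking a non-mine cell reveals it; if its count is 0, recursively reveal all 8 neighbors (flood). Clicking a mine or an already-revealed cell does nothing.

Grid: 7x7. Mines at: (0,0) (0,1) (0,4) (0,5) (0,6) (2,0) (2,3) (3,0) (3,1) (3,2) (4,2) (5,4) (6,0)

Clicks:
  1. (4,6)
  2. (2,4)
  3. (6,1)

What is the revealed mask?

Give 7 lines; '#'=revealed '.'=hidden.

Answer: .......
....###
....###
....###
....###
.....##
.#...##

Derivation:
Click 1 (4,6) count=0: revealed 16 new [(1,4) (1,5) (1,6) (2,4) (2,5) (2,6) (3,4) (3,5) (3,6) (4,4) (4,5) (4,6) (5,5) (5,6) (6,5) (6,6)] -> total=16
Click 2 (2,4) count=1: revealed 0 new [(none)] -> total=16
Click 3 (6,1) count=1: revealed 1 new [(6,1)] -> total=17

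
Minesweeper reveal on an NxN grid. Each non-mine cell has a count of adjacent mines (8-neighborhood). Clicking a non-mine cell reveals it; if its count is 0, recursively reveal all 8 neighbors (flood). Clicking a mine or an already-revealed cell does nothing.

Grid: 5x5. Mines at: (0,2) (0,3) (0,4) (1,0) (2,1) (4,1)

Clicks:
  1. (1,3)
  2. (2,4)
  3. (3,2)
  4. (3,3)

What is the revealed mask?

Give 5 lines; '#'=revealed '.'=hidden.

Click 1 (1,3) count=3: revealed 1 new [(1,3)] -> total=1
Click 2 (2,4) count=0: revealed 11 new [(1,2) (1,4) (2,2) (2,3) (2,4) (3,2) (3,3) (3,4) (4,2) (4,3) (4,4)] -> total=12
Click 3 (3,2) count=2: revealed 0 new [(none)] -> total=12
Click 4 (3,3) count=0: revealed 0 new [(none)] -> total=12

Answer: .....
..###
..###
..###
..###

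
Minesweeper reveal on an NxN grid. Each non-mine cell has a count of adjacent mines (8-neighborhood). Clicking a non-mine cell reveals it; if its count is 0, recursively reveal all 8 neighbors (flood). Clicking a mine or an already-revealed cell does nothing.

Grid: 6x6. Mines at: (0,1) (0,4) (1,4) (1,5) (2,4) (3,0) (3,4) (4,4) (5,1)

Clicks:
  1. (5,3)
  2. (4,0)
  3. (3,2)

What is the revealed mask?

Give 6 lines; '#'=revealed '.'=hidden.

Answer: ......
.###..
.###..
.###..
####..
...#..

Derivation:
Click 1 (5,3) count=1: revealed 1 new [(5,3)] -> total=1
Click 2 (4,0) count=2: revealed 1 new [(4,0)] -> total=2
Click 3 (3,2) count=0: revealed 12 new [(1,1) (1,2) (1,3) (2,1) (2,2) (2,3) (3,1) (3,2) (3,3) (4,1) (4,2) (4,3)] -> total=14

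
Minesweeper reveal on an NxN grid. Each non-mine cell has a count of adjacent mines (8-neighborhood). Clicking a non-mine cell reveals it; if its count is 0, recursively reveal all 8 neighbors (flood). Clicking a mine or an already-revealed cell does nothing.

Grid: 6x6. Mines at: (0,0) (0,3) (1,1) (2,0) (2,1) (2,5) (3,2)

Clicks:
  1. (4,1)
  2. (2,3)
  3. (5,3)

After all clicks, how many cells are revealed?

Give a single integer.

Click 1 (4,1) count=1: revealed 1 new [(4,1)] -> total=1
Click 2 (2,3) count=1: revealed 1 new [(2,3)] -> total=2
Click 3 (5,3) count=0: revealed 16 new [(3,0) (3,1) (3,3) (3,4) (3,5) (4,0) (4,2) (4,3) (4,4) (4,5) (5,0) (5,1) (5,2) (5,3) (5,4) (5,5)] -> total=18

Answer: 18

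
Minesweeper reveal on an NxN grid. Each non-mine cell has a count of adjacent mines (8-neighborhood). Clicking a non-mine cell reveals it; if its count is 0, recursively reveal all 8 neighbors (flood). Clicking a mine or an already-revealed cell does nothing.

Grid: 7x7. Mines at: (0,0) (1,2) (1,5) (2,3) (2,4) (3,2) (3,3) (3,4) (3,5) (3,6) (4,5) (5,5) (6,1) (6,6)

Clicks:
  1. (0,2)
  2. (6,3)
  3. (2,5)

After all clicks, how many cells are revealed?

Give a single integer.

Click 1 (0,2) count=1: revealed 1 new [(0,2)] -> total=1
Click 2 (6,3) count=0: revealed 9 new [(4,2) (4,3) (4,4) (5,2) (5,3) (5,4) (6,2) (6,3) (6,4)] -> total=10
Click 3 (2,5) count=5: revealed 1 new [(2,5)] -> total=11

Answer: 11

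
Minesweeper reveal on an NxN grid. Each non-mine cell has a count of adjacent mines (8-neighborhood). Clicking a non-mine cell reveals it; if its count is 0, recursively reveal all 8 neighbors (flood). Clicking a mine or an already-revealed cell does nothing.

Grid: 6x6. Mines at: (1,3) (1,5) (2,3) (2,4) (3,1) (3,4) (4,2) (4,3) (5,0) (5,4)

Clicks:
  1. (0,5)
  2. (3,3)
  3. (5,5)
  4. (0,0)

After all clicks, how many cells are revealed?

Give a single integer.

Click 1 (0,5) count=1: revealed 1 new [(0,5)] -> total=1
Click 2 (3,3) count=5: revealed 1 new [(3,3)] -> total=2
Click 3 (5,5) count=1: revealed 1 new [(5,5)] -> total=3
Click 4 (0,0) count=0: revealed 9 new [(0,0) (0,1) (0,2) (1,0) (1,1) (1,2) (2,0) (2,1) (2,2)] -> total=12

Answer: 12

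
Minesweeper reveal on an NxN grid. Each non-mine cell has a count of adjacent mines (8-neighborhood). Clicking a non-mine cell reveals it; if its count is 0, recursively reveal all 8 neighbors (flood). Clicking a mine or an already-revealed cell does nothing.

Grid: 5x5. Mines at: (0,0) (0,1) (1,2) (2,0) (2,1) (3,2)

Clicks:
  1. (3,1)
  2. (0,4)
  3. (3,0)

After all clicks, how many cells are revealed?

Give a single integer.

Answer: 12

Derivation:
Click 1 (3,1) count=3: revealed 1 new [(3,1)] -> total=1
Click 2 (0,4) count=0: revealed 10 new [(0,3) (0,4) (1,3) (1,4) (2,3) (2,4) (3,3) (3,4) (4,3) (4,4)] -> total=11
Click 3 (3,0) count=2: revealed 1 new [(3,0)] -> total=12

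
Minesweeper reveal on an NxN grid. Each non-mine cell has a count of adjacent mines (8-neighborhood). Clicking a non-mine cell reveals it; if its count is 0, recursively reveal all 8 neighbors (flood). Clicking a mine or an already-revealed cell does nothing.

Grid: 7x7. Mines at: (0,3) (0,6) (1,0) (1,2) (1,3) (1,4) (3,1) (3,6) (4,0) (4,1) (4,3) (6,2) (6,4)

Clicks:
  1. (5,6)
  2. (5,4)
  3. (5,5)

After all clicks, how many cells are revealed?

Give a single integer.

Answer: 7

Derivation:
Click 1 (5,6) count=0: revealed 6 new [(4,5) (4,6) (5,5) (5,6) (6,5) (6,6)] -> total=6
Click 2 (5,4) count=2: revealed 1 new [(5,4)] -> total=7
Click 3 (5,5) count=1: revealed 0 new [(none)] -> total=7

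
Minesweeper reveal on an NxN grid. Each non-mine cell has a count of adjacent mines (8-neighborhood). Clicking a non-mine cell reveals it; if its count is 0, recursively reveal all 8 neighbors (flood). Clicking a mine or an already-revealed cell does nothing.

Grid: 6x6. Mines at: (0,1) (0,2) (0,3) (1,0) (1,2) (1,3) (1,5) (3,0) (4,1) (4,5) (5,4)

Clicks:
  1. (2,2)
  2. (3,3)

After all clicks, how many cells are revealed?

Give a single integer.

Click 1 (2,2) count=2: revealed 1 new [(2,2)] -> total=1
Click 2 (3,3) count=0: revealed 8 new [(2,3) (2,4) (3,2) (3,3) (3,4) (4,2) (4,3) (4,4)] -> total=9

Answer: 9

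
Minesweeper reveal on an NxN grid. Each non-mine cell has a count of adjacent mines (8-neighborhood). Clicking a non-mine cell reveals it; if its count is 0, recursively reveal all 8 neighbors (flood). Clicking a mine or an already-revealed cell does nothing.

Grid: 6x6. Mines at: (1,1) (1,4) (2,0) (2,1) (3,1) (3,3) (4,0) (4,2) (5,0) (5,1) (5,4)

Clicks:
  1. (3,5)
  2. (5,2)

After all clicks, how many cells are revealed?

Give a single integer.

Click 1 (3,5) count=0: revealed 6 new [(2,4) (2,5) (3,4) (3,5) (4,4) (4,5)] -> total=6
Click 2 (5,2) count=2: revealed 1 new [(5,2)] -> total=7

Answer: 7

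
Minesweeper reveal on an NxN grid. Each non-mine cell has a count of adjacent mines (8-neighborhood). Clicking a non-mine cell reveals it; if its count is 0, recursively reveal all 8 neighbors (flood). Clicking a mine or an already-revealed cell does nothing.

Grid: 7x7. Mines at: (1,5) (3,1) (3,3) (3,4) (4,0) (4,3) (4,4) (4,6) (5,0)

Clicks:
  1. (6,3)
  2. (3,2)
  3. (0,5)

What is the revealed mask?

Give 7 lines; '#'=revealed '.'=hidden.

Answer: .....#.
.......
.......
..#....
.......
.######
.######

Derivation:
Click 1 (6,3) count=0: revealed 12 new [(5,1) (5,2) (5,3) (5,4) (5,5) (5,6) (6,1) (6,2) (6,3) (6,4) (6,5) (6,6)] -> total=12
Click 2 (3,2) count=3: revealed 1 new [(3,2)] -> total=13
Click 3 (0,5) count=1: revealed 1 new [(0,5)] -> total=14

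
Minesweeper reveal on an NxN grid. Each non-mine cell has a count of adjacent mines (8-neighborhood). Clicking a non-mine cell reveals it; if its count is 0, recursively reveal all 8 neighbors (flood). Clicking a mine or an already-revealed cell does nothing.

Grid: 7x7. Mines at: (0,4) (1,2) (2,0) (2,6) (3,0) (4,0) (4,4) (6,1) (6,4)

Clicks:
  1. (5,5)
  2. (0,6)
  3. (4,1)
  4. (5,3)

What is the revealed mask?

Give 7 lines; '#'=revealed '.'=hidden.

Click 1 (5,5) count=2: revealed 1 new [(5,5)] -> total=1
Click 2 (0,6) count=0: revealed 4 new [(0,5) (0,6) (1,5) (1,6)] -> total=5
Click 3 (4,1) count=2: revealed 1 new [(4,1)] -> total=6
Click 4 (5,3) count=2: revealed 1 new [(5,3)] -> total=7

Answer: .....##
.....##
.......
.......
.#.....
...#.#.
.......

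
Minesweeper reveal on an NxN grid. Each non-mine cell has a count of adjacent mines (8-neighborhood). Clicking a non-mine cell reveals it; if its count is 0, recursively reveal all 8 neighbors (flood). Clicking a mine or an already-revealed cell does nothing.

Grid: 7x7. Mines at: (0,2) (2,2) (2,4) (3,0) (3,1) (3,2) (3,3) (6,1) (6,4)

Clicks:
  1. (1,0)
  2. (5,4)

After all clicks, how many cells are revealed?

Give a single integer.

Answer: 7

Derivation:
Click 1 (1,0) count=0: revealed 6 new [(0,0) (0,1) (1,0) (1,1) (2,0) (2,1)] -> total=6
Click 2 (5,4) count=1: revealed 1 new [(5,4)] -> total=7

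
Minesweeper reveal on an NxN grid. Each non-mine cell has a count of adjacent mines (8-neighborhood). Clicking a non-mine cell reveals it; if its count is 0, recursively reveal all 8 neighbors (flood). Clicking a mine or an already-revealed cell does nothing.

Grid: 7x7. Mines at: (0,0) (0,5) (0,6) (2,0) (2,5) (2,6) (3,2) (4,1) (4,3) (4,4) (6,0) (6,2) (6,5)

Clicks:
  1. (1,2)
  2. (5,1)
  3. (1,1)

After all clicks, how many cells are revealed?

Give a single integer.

Answer: 13

Derivation:
Click 1 (1,2) count=0: revealed 12 new [(0,1) (0,2) (0,3) (0,4) (1,1) (1,2) (1,3) (1,4) (2,1) (2,2) (2,3) (2,4)] -> total=12
Click 2 (5,1) count=3: revealed 1 new [(5,1)] -> total=13
Click 3 (1,1) count=2: revealed 0 new [(none)] -> total=13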